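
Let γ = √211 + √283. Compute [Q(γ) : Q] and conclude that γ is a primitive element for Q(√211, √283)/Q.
[Q(γ) : Q] = 4 (equivalently, Q(γ) = Q(√211, √283))

Obviously Q(γ) ⊆ Q(√211, √283), and [Q(√211, √283):Q] = 4 (since 211, 283 are distinct squarefree integers > 1 with 59713 not a perfect square). To show equality we compute the minimal polynomial of γ. From γ = √211 + √283: γ^2 = 211 + 2√(59713) + 283 = 494 + 2√(59713), so γ^2 - 494 = 2√(59713); squaring, (γ^2 - 494)^2 = 4·59713, i.e. γ^4 - 988γ^2 + 244036 - 238852 = 0, i.e. γ^4 - 988γ^2 + 5184 = 0. So γ is a root of x^4 - 988x^2 + 5184. This polynomial is irreducible over Q: it has no rational root (each ±√211 ± √283 is irrational), and any factorization into two quadratics over Q would force √(59713) ∈ Q (pairing opposite roots) or √211, √283 ∈ Q (other pairings), all impossible. Hence [Q(γ):Q] = 4 = [Q(√211, √283):Q], so Q(γ) = Q(√211, √283).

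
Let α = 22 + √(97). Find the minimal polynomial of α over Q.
m_α(x) = x^2 - 44x + 387

From α - 22 = √(97), squaring gives (α - 22)^2 = 97, i.e. α^2 - 44α + 484 = 97, so α^2 - 44α + 387 = 0. The discriminant of x^2 - 44x + 387 is (-44)^2 - 4·(387) = 1936 - 1548 = 388, and 4·(97) is not a perfect square in Q since 97 is squarefree and ≠ 1. Hence x^2 - 44x + 387 is irreducible over Q and is the minimal polynomial of α.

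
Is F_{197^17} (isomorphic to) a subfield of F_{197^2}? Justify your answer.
No: F_{197^17} is not a subfield of F_{197^2}

F_{p^m} embeds in F_{p^n} iff m | n. Here 17 ∤ 2 (since 2 = 0·17 + 2 with remainder 2 ≠ 0), so F_{197^17} is not a subfield of F_{197^2}. Equivalently: if it were, the tower law would give 17 = [F_{197^17}:F_197] dividing [F_{197^2}:F_197] = 2, contradiction.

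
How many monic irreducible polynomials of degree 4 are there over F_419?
There are 7705372290 monic irreducible polynomials of degree 4 over F_419

Each element of F_{419^4} that lies in no proper subfield is a root of exactly one monic irreducible of degree 4 over F_419, and each such polynomial has 4 distinct roots in F_{419^4}. By Möbius inversion the count is N_419(4) = (1/4) Σ_{d|4} μ(4/d) · 419^d = (1/4)(μ(4)·419^1 + μ(2)·419^2 + μ(1)·419^4) = 30821489160/4 = 7705372290.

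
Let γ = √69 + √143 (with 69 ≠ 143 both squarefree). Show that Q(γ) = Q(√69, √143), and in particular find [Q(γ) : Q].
[Q(γ) : Q] = 4 (equivalently, Q(γ) = Q(√69, √143))

Obviously Q(γ) ⊆ Q(√69, √143), and [Q(√69, √143):Q] = 4 (since 69, 143 are distinct squarefree integers > 1 with 9867 not a perfect square). To show equality we compute the minimal polynomial of γ. From γ = √69 + √143: γ^2 = 69 + 2√(9867) + 143 = 212 + 2√(9867), so γ^2 - 212 = 2√(9867); squaring, (γ^2 - 212)^2 = 4·9867, i.e. γ^4 - 424γ^2 + 44944 - 39468 = 0, i.e. γ^4 - 424γ^2 + 5476 = 0. So γ is a root of x^4 - 424x^2 + 5476. This polynomial is irreducible over Q: it has no rational root (each ±√69 ± √143 is irrational), and any factorization into two quadratics over Q would force √(9867) ∈ Q (pairing opposite roots) or √69, √143 ∈ Q (other pairings), all impossible. Hence [Q(γ):Q] = 4 = [Q(√69, √143):Q], so Q(γ) = Q(√69, √143).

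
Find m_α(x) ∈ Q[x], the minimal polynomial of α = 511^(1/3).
m_α(x) = x^3 - 511

α satisfies α^3 = 511, so x^3 - 511 annihilates α. By the rational root test, a rational root p/q (in lowest terms) of x^3 - 511 would satisfy p^3 = 511 q^3, forcing q = 1 and p^3 = 511; but 511 is not a perfect cube, contradiction. A monic cubic over Q with no rational root is irreducible (any nontrivial factorization would include a linear factor). Hence x^3 - 511 is the minimal polynomial of α, and in particular [Q(α):Q] = 3.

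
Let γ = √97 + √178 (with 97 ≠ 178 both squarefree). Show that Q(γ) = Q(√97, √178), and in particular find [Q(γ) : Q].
[Q(γ) : Q] = 4 (equivalently, Q(γ) = Q(√97, √178))

Obviously Q(γ) ⊆ Q(√97, √178), and [Q(√97, √178):Q] = 4 (since 97, 178 are distinct squarefree integers > 1 with 17266 not a perfect square). To show equality we compute the minimal polynomial of γ. From γ = √97 + √178: γ^2 = 97 + 2√(17266) + 178 = 275 + 2√(17266), so γ^2 - 275 = 2√(17266); squaring, (γ^2 - 275)^2 = 4·17266, i.e. γ^4 - 550γ^2 + 75625 - 69064 = 0, i.e. γ^4 - 550γ^2 + 6561 = 0. So γ is a root of x^4 - 550x^2 + 6561. This polynomial is irreducible over Q: it has no rational root (each ±√97 ± √178 is irrational), and any factorization into two quadratics over Q would force √(17266) ∈ Q (pairing opposite roots) or √97, √178 ∈ Q (other pairings), all impossible. Hence [Q(γ):Q] = 4 = [Q(√97, √178):Q], so Q(γ) = Q(√97, √178).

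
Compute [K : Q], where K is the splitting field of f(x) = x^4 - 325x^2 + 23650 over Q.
[K : Q] = 4

Solving the quadratic in x^2: x^2 = (325 ± √(325^2 - 4·23650))/2 = (325 ± √11025)/2 = (325 ± 105)/2, giving x^2 = 110 or x^2 = 215. So f(x) = (x^2 - 110)(x^2 - 215) and the roots of f are ±√110, ±√215. Hence the splitting field is K = Q(√110, √215). Since 110 and 215 are distinct squarefree integers > 1, their product 23650 is not a perfect square, so √215 ∉ Q(√110). By the tower law [K:Q] = [Q(√110,√215):Q(√110)] · [Q(√110):Q] = 2 · 2 = 4.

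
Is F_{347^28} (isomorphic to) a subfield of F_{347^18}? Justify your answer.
No: F_{347^28} is not a subfield of F_{347^18}

F_{p^m} embeds in F_{p^n} iff m | n. Here 28 ∤ 18 (since 18 = 0·28 + 18 with remainder 18 ≠ 0), so F_{347^28} is not a subfield of F_{347^18}. Equivalently: if it were, the tower law would give 28 = [F_{347^28}:F_347] dividing [F_{347^18}:F_347] = 18, contradiction.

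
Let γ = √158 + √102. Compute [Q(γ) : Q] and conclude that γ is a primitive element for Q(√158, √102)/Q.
[Q(γ) : Q] = 4 (equivalently, Q(γ) = Q(√158, √102))

Obviously Q(γ) ⊆ Q(√158, √102), and [Q(√158, √102):Q] = 4 (since 158, 102 are distinct squarefree integers > 1 with 16116 not a perfect square). To show equality we compute the minimal polynomial of γ. From γ = √158 + √102: γ^2 = 158 + 2√(16116) + 102 = 260 + 2√(16116), so γ^2 - 260 = 2√(16116); squaring, (γ^2 - 260)^2 = 4·16116, i.e. γ^4 - 520γ^2 + 67600 - 64464 = 0, i.e. γ^4 - 520γ^2 + 3136 = 0. So γ is a root of x^4 - 520x^2 + 3136. This polynomial is irreducible over Q: it has no rational root (each ±√158 ± √102 is irrational), and any factorization into two quadratics over Q would force √(16116) ∈ Q (pairing opposite roots) or √158, √102 ∈ Q (other pairings), all impossible. Hence [Q(γ):Q] = 4 = [Q(√158, √102):Q], so Q(γ) = Q(√158, √102).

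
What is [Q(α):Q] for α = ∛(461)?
[Q(α):Q] = 3

The minimal polynomial of α is x^3 - 461, irreducible over Q since 461 is not a perfect cube (so x^3 - 461 has no rational root). Hence [Q(α):Q] = deg(m_α) = 3.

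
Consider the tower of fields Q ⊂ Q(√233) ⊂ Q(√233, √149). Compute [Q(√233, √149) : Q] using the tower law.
[Q(√233, √149) : Q] = 4

[Q(√233):Q] = 2 (min poly x^2 - 233, irreducible since 233 is squarefree > 1). For the top step, suppose √149 ∈ Q(√233), say √149 = c + d√233 with c, d ∈ Q. Squaring: 149 = c^2 + 233d^2 + 2cd√233. Since √233 ∉ Q this forces 2cd = 0. If d = 0 then √149 = c ∈ Q, contradicting 149 squarefree > 1. If c = 0 then 149 = 233d^2, so 233·149 = (233d)^2 is a perfect square in Q — but 233·149 = 34717 is not a perfect square (since 233 and 149 are distinct squarefree integers). Contradiction. Hence √149 ∉ Q(√233), so x^2 - 149 stays irreducible over Q(√233) and [Q(√233, √149) : Q(√233)] = 2. By the tower law, [Q(√233, √149) : Q] = 2 · 2 = 4.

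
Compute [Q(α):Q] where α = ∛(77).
[Q(α):Q] = 3

The minimal polynomial of α is x^3 - 77, irreducible over Q since 77 is not a perfect cube (so x^3 - 77 has no rational root). Hence [Q(α):Q] = deg(m_α) = 3.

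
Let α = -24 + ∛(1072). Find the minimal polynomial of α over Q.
m_α(x) = x^3 + 72x^2 + 1728x + 12752

Set β = α + 24 = ∛(1072), so β^3 = 1072. Then (α + 24)^3 - 1072 = 0, i.e. α is a root of g(x) = (x + 24)^3 - 1072 = x^3 + 72x^2 + 1728x + 12752. Since g(x) = h(x + 24) where h(x) = x^3 - 1072, and h is irreducible over Q (because 1072 is not a perfect cube, so h has no rational root, and a monic cubic with no rational root is irreducible), g is also irreducible (irreducibility is preserved under the substitution x → x + 24). Hence m_α(x) = x^3 + 72x^2 + 1728x + 12752.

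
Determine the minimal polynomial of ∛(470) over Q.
m_α(x) = x^3 - 470

α satisfies α^3 = 470, so x^3 - 470 annihilates α. By the rational root test, a rational root p/q (in lowest terms) of x^3 - 470 would satisfy p^3 = 470 q^3, forcing q = 1 and p^3 = 470; but 470 is not a perfect cube, contradiction. A monic cubic over Q with no rational root is irreducible (any nontrivial factorization would include a linear factor). Hence x^3 - 470 is the minimal polynomial of α, and in particular [Q(α):Q] = 3.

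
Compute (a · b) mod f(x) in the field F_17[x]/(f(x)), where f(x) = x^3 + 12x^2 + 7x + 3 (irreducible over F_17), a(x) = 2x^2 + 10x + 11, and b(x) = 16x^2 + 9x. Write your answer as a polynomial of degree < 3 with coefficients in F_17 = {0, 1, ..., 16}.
a · b ≡ 15x^2 + 6 (mod f(x))

Multiply in F_17[x]: a(x)·b(x) = (2x^2 + 10x + 11)·(16x^2 + 9x) = 15x^4 + 8x^3 + 11x^2 + 14x. This has degree ≥ 3, so divide by f(x) over F_17: 15x^4 + 8x^3 + 11x^2 + 14x = (15x + 15)·(x^3 + 12x^2 + 7x + 3) + (15x^2 + 6). Hence a·b ≡ 15x^2 + 6 (mod f). (F_17[x]/(f) is a field with 17^3 = 4913 elements since f is irreducible of degree 3.)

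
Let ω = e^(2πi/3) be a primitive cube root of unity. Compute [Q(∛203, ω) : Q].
[Q(∛203, ω) : Q] = 6

[Q(∛203):Q] = 3 (min poly x^3 - 203, irreducible since 203 is not a perfect cube). [Q(ω):Q] = 2 (min poly x^2 + x + 1). Since Q(∛203) ⊂ R and ω ∉ R, we have ω ∉ Q(∛203), so x^2 + x + 1 remains irreducible over Q(∛203) and [Q(∛203, ω) : Q(∛203)] = 2. By the tower law, [Q(∛203, ω) : Q] = 3 · 2 = 6. (In fact Q(∛203, ω) is the splitting field of x^3 - 203 over Q.)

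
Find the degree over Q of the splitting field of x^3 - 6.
[K : Q] = 6

The roots of x^3 - 6 are ∛6, ω∛6, ω^2∛6 where ω = e^(2πi/3) is a primitive cube root of unity, so K = Q(∛6, ω). Now [Q(∛6):Q] = 3 (since 6 is not a perfect cube, x^3 - 6 is irreducible) and [Q(ω):Q] = 2. Both 2 and 3 divide [K:Q], and [K:Q] ≤ 3·2 = 6, so [K:Q] = 6. (Equivalently: Q(∛6) ⊂ R but ω ∉ R, so [K : Q(∛6)] = 2.)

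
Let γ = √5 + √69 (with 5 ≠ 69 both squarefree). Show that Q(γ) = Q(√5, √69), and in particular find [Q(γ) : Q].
[Q(γ) : Q] = 4 (equivalently, Q(γ) = Q(√5, √69))

Obviously Q(γ) ⊆ Q(√5, √69), and [Q(√5, √69):Q] = 4 (since 5, 69 are distinct squarefree integers > 1 with 345 not a perfect square). To show equality we compute the minimal polynomial of γ. From γ = √5 + √69: γ^2 = 5 + 2√(345) + 69 = 74 + 2√(345), so γ^2 - 74 = 2√(345); squaring, (γ^2 - 74)^2 = 4·345, i.e. γ^4 - 148γ^2 + 5476 - 1380 = 0, i.e. γ^4 - 148γ^2 + 4096 = 0. So γ is a root of x^4 - 148x^2 + 4096. This polynomial is irreducible over Q: it has no rational root (each ±√5 ± √69 is irrational), and any factorization into two quadratics over Q would force √(345) ∈ Q (pairing opposite roots) or √5, √69 ∈ Q (other pairings), all impossible. Hence [Q(γ):Q] = 4 = [Q(√5, √69):Q], so Q(γ) = Q(√5, √69).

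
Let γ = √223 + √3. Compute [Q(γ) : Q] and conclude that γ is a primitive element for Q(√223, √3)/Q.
[Q(γ) : Q] = 4 (equivalently, Q(γ) = Q(√223, √3))

Obviously Q(γ) ⊆ Q(√223, √3), and [Q(√223, √3):Q] = 4 (since 223, 3 are distinct squarefree integers > 1 with 669 not a perfect square). To show equality we compute the minimal polynomial of γ. From γ = √223 + √3: γ^2 = 223 + 2√(669) + 3 = 226 + 2√(669), so γ^2 - 226 = 2√(669); squaring, (γ^2 - 226)^2 = 4·669, i.e. γ^4 - 452γ^2 + 51076 - 2676 = 0, i.e. γ^4 - 452γ^2 + 48400 = 0. So γ is a root of x^4 - 452x^2 + 48400. This polynomial is irreducible over Q: it has no rational root (each ±√223 ± √3 is irrational), and any factorization into two quadratics over Q would force √(669) ∈ Q (pairing opposite roots) or √223, √3 ∈ Q (other pairings), all impossible. Hence [Q(γ):Q] = 4 = [Q(√223, √3):Q], so Q(γ) = Q(√223, √3).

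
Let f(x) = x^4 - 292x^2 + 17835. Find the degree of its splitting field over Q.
[K : Q] = 4

Solving the quadratic in x^2: x^2 = (292 ± √(292^2 - 4·17835))/2 = (292 ± √13924)/2 = (292 ± 118)/2, giving x^2 = 205 or x^2 = 87. So f(x) = (x^2 - 205)(x^2 - 87) and the roots of f are ±√205, ±√87. Hence the splitting field is K = Q(√205, √87). Since 205 and 87 are distinct squarefree integers > 1, their product 17835 is not a perfect square, so √87 ∉ Q(√205). By the tower law [K:Q] = [Q(√205,√87):Q(√205)] · [Q(√205):Q] = 2 · 2 = 4.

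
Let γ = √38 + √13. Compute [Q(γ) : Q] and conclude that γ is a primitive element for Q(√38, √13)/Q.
[Q(γ) : Q] = 4 (equivalently, Q(γ) = Q(√38, √13))

Obviously Q(γ) ⊆ Q(√38, √13), and [Q(√38, √13):Q] = 4 (since 38, 13 are distinct squarefree integers > 1 with 494 not a perfect square). To show equality we compute the minimal polynomial of γ. From γ = √38 + √13: γ^2 = 38 + 2√(494) + 13 = 51 + 2√(494), so γ^2 - 51 = 2√(494); squaring, (γ^2 - 51)^2 = 4·494, i.e. γ^4 - 102γ^2 + 2601 - 1976 = 0, i.e. γ^4 - 102γ^2 + 625 = 0. So γ is a root of x^4 - 102x^2 + 625. This polynomial is irreducible over Q: it has no rational root (each ±√38 ± √13 is irrational), and any factorization into two quadratics over Q would force √(494) ∈ Q (pairing opposite roots) or √38, √13 ∈ Q (other pairings), all impossible. Hence [Q(γ):Q] = 4 = [Q(√38, √13):Q], so Q(γ) = Q(√38, √13).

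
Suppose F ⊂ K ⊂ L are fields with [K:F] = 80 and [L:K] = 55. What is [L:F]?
[L:F] = 4400

The tower law says that for any tower of field extensions F ⊂ K ⊂ L with finite degrees, [L:F] = [L:K] · [K:F]. Here this gives [L:F] = 55 · 80 = 4400.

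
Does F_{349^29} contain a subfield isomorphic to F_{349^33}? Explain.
No: F_{349^33} is not a subfield of F_{349^29}

F_{p^m} embeds in F_{p^n} iff m | n. Here 33 ∤ 29 (since 29 = 0·33 + 29 with remainder 29 ≠ 0), so F_{349^33} is not a subfield of F_{349^29}. Equivalently: if it were, the tower law would give 33 = [F_{349^33}:F_349] dividing [F_{349^29}:F_349] = 29, contradiction.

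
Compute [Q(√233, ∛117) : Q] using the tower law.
[Q(√233, ∛117) : Q] = 6

Let L = Q(√233, ∛117). Since Q(√233) ⊂ L and [Q(√233):Q] = 2, the tower law gives 2 | [L:Q]. Likewise Q(∛117) ⊂ L with [Q(∛117):Q] = 3 (because 117 is not a perfect cube), so 3 | [L:Q]. As gcd(2,3) = 1, [L:Q] is divisible by 6. Conversely L is generated over Q by √233 and ∛117, so [L:Q] ≤ 2·3 = 6. Therefore [Q(√233, ∛117) : Q] = 6.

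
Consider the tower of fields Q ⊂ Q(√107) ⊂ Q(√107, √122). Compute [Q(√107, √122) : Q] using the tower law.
[Q(√107, √122) : Q] = 4

[Q(√107):Q] = 2 (min poly x^2 - 107, irreducible since 107 is squarefree > 1). For the top step, suppose √122 ∈ Q(√107), say √122 = c + d√107 with c, d ∈ Q. Squaring: 122 = c^2 + 107d^2 + 2cd√107. Since √107 ∉ Q this forces 2cd = 0. If d = 0 then √122 = c ∈ Q, contradicting 122 squarefree > 1. If c = 0 then 122 = 107d^2, so 107·122 = (107d)^2 is a perfect square in Q — but 107·122 = 13054 is not a perfect square (since 107 and 122 are distinct squarefree integers). Contradiction. Hence √122 ∉ Q(√107), so x^2 - 122 stays irreducible over Q(√107) and [Q(√107, √122) : Q(√107)] = 2. By the tower law, [Q(√107, √122) : Q] = 2 · 2 = 4.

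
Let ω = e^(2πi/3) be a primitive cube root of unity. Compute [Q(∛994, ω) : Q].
[Q(∛994, ω) : Q] = 6

[Q(∛994):Q] = 3 (min poly x^3 - 994, irreducible since 994 is not a perfect cube). [Q(ω):Q] = 2 (min poly x^2 + x + 1). Since Q(∛994) ⊂ R and ω ∉ R, we have ω ∉ Q(∛994), so x^2 + x + 1 remains irreducible over Q(∛994) and [Q(∛994, ω) : Q(∛994)] = 2. By the tower law, [Q(∛994, ω) : Q] = 3 · 2 = 6. (In fact Q(∛994, ω) is the splitting field of x^3 - 994 over Q.)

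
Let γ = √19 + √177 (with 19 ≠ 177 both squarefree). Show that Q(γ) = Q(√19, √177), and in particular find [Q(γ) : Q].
[Q(γ) : Q] = 4 (equivalently, Q(γ) = Q(√19, √177))

Obviously Q(γ) ⊆ Q(√19, √177), and [Q(√19, √177):Q] = 4 (since 19, 177 are distinct squarefree integers > 1 with 3363 not a perfect square). To show equality we compute the minimal polynomial of γ. From γ = √19 + √177: γ^2 = 19 + 2√(3363) + 177 = 196 + 2√(3363), so γ^2 - 196 = 2√(3363); squaring, (γ^2 - 196)^2 = 4·3363, i.e. γ^4 - 392γ^2 + 38416 - 13452 = 0, i.e. γ^4 - 392γ^2 + 24964 = 0. So γ is a root of x^4 - 392x^2 + 24964. This polynomial is irreducible over Q: it has no rational root (each ±√19 ± √177 is irrational), and any factorization into two quadratics over Q would force √(3363) ∈ Q (pairing opposite roots) or √19, √177 ∈ Q (other pairings), all impossible. Hence [Q(γ):Q] = 4 = [Q(√19, √177):Q], so Q(γ) = Q(√19, √177).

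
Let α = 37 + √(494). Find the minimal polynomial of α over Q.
m_α(x) = x^2 - 74x + 875

From α - 37 = √(494), squaring gives (α - 37)^2 = 494, i.e. α^2 - 74α + 1369 = 494, so α^2 - 74α + 875 = 0. The discriminant of x^2 - 74x + 875 is (-74)^2 - 4·(875) = 5476 - 3500 = 1976, and 4·(494) is not a perfect square in Q since 494 is squarefree and ≠ 1. Hence x^2 - 74x + 875 is irreducible over Q and is the minimal polynomial of α.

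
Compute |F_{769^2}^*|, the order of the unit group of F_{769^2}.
|F_{769^2}^*| = 591360

F_{769^2} has 769^2 = 591361 elements; its multiplicative group consists of all nonzero elements, so |F_{769^2}^*| = 591361 - 1 = 591360. (It is cyclic since any finite subgroup of the multiplicative group of a field is cyclic.)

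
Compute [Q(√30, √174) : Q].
[Q(√30, √174) : Q] = 4

[Q(√30):Q] = 2 (min poly x^2 - 30, irreducible since 30 is squarefree > 1). For the top step, suppose √174 ∈ Q(√30), say √174 = c + d√30 with c, d ∈ Q. Squaring: 174 = c^2 + 30d^2 + 2cd√30. Since √30 ∉ Q this forces 2cd = 0. If d = 0 then √174 = c ∈ Q, contradicting 174 squarefree > 1. If c = 0 then 174 = 30d^2, so 30·174 = (30d)^2 is a perfect square in Q — but 30·174 = 5220 is not a perfect square (since 30 and 174 are distinct squarefree integers). Contradiction. Hence √174 ∉ Q(√30), so x^2 - 174 stays irreducible over Q(√30) and [Q(√30, √174) : Q(√30)] = 2. By the tower law, [Q(√30, √174) : Q] = 2 · 2 = 4.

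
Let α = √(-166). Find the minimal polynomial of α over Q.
m_α(x) = x^2 + 166

α satisfies α^2 + 166 = 0, so x^2 + 166 annihilates α. Since d = -166 is squarefree and ≠ 1, it is not a perfect square in Q, so x^2 + 166 has no rational root and is therefore irreducible over Q (a degree-2 polynomial over a field is irreducible iff it has no root). Hence m_α(x) = x^2 + 166.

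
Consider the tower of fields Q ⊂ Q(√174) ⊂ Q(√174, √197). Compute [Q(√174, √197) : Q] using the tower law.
[Q(√174, √197) : Q] = 4

[Q(√174):Q] = 2 (min poly x^2 - 174, irreducible since 174 is squarefree > 1). For the top step, suppose √197 ∈ Q(√174), say √197 = c + d√174 with c, d ∈ Q. Squaring: 197 = c^2 + 174d^2 + 2cd√174. Since √174 ∉ Q this forces 2cd = 0. If d = 0 then √197 = c ∈ Q, contradicting 197 squarefree > 1. If c = 0 then 197 = 174d^2, so 174·197 = (174d)^2 is a perfect square in Q — but 174·197 = 34278 is not a perfect square (since 174 and 197 are distinct squarefree integers). Contradiction. Hence √197 ∉ Q(√174), so x^2 - 197 stays irreducible over Q(√174) and [Q(√174, √197) : Q(√174)] = 2. By the tower law, [Q(√174, √197) : Q] = 2 · 2 = 4.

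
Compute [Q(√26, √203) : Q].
[Q(√26, √203) : Q] = 4

[Q(√26):Q] = 2 (min poly x^2 - 26, irreducible since 26 is squarefree > 1). For the top step, suppose √203 ∈ Q(√26), say √203 = c + d√26 with c, d ∈ Q. Squaring: 203 = c^2 + 26d^2 + 2cd√26. Since √26 ∉ Q this forces 2cd = 0. If d = 0 then √203 = c ∈ Q, contradicting 203 squarefree > 1. If c = 0 then 203 = 26d^2, so 26·203 = (26d)^2 is a perfect square in Q — but 26·203 = 5278 is not a perfect square (since 26 and 203 are distinct squarefree integers). Contradiction. Hence √203 ∉ Q(√26), so x^2 - 203 stays irreducible over Q(√26) and [Q(√26, √203) : Q(√26)] = 2. By the tower law, [Q(√26, √203) : Q] = 2 · 2 = 4.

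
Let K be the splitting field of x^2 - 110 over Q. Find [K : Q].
[K : Q] = 2

f(x) = x^2 - 110 factors as (x - √110)(x + √110). The splitting field is K = Q(√110). Since 110 is squarefree and > 1, it is not a perfect square, so x^2 - 110 is irreducible over Q and [Q(√110) : Q] = 2. Hence [K : Q] = 2.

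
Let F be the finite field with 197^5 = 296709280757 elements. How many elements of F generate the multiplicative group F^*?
There are φ(296709280756) = 126785736000 primitive elements

F_q^* is cyclic of order q - 1 = 296709280756. A cyclic group of order m has exactly φ(m) generators. Here m = 296709280756 = 2^2 · 7^2 · 661 · 991 · 2311, so the number of primitive elements is φ(296709280756) = 126785736000.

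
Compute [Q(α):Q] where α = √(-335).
[Q(α):Q] = 2

[Q(α):Q] equals the degree of the minimal polynomial of α. Here α^2 = -335 and x^2 + 335 is irreducible (d = -335 is squarefree, ≠ 1, hence not a square), so deg(m_α) = 2. Thus [Q(α):Q] = 2.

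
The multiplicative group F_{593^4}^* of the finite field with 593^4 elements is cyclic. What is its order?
|F_{593^4}^*| = 123657019200

F_{593^4} has 593^4 = 123657019201 elements; its multiplicative group consists of all nonzero elements, so |F_{593^4}^*| = 123657019201 - 1 = 123657019200. (It is cyclic since any finite subgroup of the multiplicative group of a field is cyclic.)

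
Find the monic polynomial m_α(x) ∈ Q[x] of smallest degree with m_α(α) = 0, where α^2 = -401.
m_α(x) = x^2 + 401

α satisfies α^2 + 401 = 0, so x^2 + 401 annihilates α. Since d = -401 is squarefree and ≠ 1, it is not a perfect square in Q, so x^2 + 401 has no rational root and is therefore irreducible over Q (a degree-2 polynomial over a field is irreducible iff it has no root). Hence m_α(x) = x^2 + 401.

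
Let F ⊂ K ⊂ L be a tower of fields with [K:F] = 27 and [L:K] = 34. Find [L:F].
[L:F] = 918

The tower law says that for any tower of field extensions F ⊂ K ⊂ L with finite degrees, [L:F] = [L:K] · [K:F]. Here this gives [L:F] = 34 · 27 = 918.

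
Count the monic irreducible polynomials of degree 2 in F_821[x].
There are 336610 monic irreducible polynomials of degree 2 over F_821

Each element of F_{821^2} that lies in no proper subfield is a root of exactly one monic irreducible of degree 2 over F_821, and each such polynomial has 2 distinct roots in F_{821^2}. By Möbius inversion the count is N_821(2) = (1/2) Σ_{d|2} μ(2/d) · 821^d = (1/2)(μ(2)·821^1 + μ(1)·821^2) = 673220/2 = 336610.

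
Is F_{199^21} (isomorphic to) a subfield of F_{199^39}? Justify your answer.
No: F_{199^21} is not a subfield of F_{199^39}

F_{p^m} embeds in F_{p^n} iff m | n. Here 21 ∤ 39 (since 39 = 1·21 + 18 with remainder 18 ≠ 0), so F_{199^21} is not a subfield of F_{199^39}. Equivalently: if it were, the tower law would give 21 = [F_{199^21}:F_199] dividing [F_{199^39}:F_199] = 39, contradiction.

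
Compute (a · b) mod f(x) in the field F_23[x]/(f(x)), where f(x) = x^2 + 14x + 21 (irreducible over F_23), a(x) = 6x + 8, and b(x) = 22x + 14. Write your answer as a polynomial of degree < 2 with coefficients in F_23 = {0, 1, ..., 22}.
a · b ≡ 22x + 8 (mod f(x))

Multiply in F_23[x]: a(x)·b(x) = (6x + 8)·(22x + 14) = 17x^2 + 7x + 20. This has degree ≥ 2, so divide by f(x) over F_23: 17x^2 + 7x + 20 = (17)·(x^2 + 14x + 21) + (22x + 8). Hence a·b ≡ 22x + 8 (mod f). (F_23[x]/(f) is a field with 23^2 = 529 elements since f is irreducible of degree 2.)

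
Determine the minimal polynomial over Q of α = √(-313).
m_α(x) = x^2 + 313

α satisfies α^2 + 313 = 0, so x^2 + 313 annihilates α. Since d = -313 is squarefree and ≠ 1, it is not a perfect square in Q, so x^2 + 313 has no rational root and is therefore irreducible over Q (a degree-2 polynomial over a field is irreducible iff it has no root). Hence m_α(x) = x^2 + 313.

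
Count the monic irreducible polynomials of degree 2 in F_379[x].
There are 71631 monic irreducible polynomials of degree 2 over F_379

Each element of F_{379^2} that lies in no proper subfield is a root of exactly one monic irreducible of degree 2 over F_379, and each such polynomial has 2 distinct roots in F_{379^2}. By Möbius inversion the count is N_379(2) = (1/2) Σ_{d|2} μ(2/d) · 379^d = (1/2)(μ(2)·379^1 + μ(1)·379^2) = 143262/2 = 71631.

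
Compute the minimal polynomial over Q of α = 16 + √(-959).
m_α(x) = x^2 - 32x + 1215

From α - 16 = √(-959), squaring gives (α - 16)^2 = -959, i.e. α^2 - 32α + 256 = -959, so α^2 - 32α + 1215 = 0. The discriminant of x^2 - 32x + 1215 is (-32)^2 - 4·(1215) = 1024 - 4860 = -3836, and 4·(-959) is not a perfect square in Q since -959 is squarefree and ≠ 1. Hence x^2 - 32x + 1215 is irreducible over Q and is the minimal polynomial of α.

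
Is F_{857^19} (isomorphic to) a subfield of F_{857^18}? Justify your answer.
No: F_{857^19} is not a subfield of F_{857^18}

F_{p^m} embeds in F_{p^n} iff m | n. Here 19 ∤ 18 (since 18 = 0·19 + 18 with remainder 18 ≠ 0), so F_{857^19} is not a subfield of F_{857^18}. Equivalently: if it were, the tower law would give 19 = [F_{857^19}:F_857] dividing [F_{857^18}:F_857] = 18, contradiction.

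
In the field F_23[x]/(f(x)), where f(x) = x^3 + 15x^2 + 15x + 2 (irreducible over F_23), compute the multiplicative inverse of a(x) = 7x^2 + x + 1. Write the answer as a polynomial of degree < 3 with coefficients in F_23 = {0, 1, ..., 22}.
a(x)^(-1) ≡ 3x^2 + 5x + 22 (mod f(x))

Since f is irreducible over F_23, F_23[x]/(f) is a field and a(x) ≠ 0 has an inverse. Apply the extended Euclidean algorithm to f(x) and a(x) in F_23[x]: f(x) = (10x + 4)·a(x) + (x + 21);  a(x) = (7x + 15)·(x + 21) + (8). The last nonzero remainder is the constant 8 = gcd(f, a) in F_23. Back-substituting through the division chain expresses 8 = s(x)·a(x) + t(x)·f(x) with s(x) ≡ x^2 + 17x + 15 (mod f), so (x^2 + 17x + 15)·a(x) ≡ 8 (mod f). Multiplying by 8^(-1) ≡ 3 in F_23 gives a(x)^(-1) ≡ 3·(x^2 + 17x + 15) ≡ 3x^2 + 5x + 22 (mod f). Check: (7x^2 + x + 1)·(3x^2 + 5x + 22) = 21x^4 + 15x^3 + x^2 + 4x + 22 ≡ 1 (mod x^3 + 15x^2 + 15x + 2).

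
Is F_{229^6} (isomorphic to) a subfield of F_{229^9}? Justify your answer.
No: F_{229^6} is not a subfield of F_{229^9}

F_{p^m} embeds in F_{p^n} iff m | n. Here 6 ∤ 9 (since 9 = 1·6 + 3 with remainder 3 ≠ 0), so F_{229^6} is not a subfield of F_{229^9}. Equivalently: if it were, the tower law would give 6 = [F_{229^6}:F_229] dividing [F_{229^9}:F_229] = 9, contradiction.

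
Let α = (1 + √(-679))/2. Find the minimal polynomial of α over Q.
m_α(x) = x^2 - x + 170

From 2α - 1 = √(-679), squaring gives (2α - 1)^2 = -679, i.e. 4α^2 - 4α + 1 = -679, so α^2 - α + (1 + 679)/4 = 0. Since -679 ≡ 1 (mod 4), (1 + 679)/4 = 170 ∈ Z. The polynomial x^2 - x + 170 has discriminant 1 - 4·(170) = -679, which is not a perfect square in Q (d = -679 is squarefree and ≠ 1), so x^2 - x + 170 is irreducible over Q. It is the minimal polynomial of α.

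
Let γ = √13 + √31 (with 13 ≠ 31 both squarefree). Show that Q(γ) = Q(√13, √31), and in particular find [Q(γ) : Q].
[Q(γ) : Q] = 4 (equivalently, Q(γ) = Q(√13, √31))

Obviously Q(γ) ⊆ Q(√13, √31), and [Q(√13, √31):Q] = 4 (since 13, 31 are distinct squarefree integers > 1 with 403 not a perfect square). To show equality we compute the minimal polynomial of γ. From γ = √13 + √31: γ^2 = 13 + 2√(403) + 31 = 44 + 2√(403), so γ^2 - 44 = 2√(403); squaring, (γ^2 - 44)^2 = 4·403, i.e. γ^4 - 88γ^2 + 1936 - 1612 = 0, i.e. γ^4 - 88γ^2 + 324 = 0. So γ is a root of x^4 - 88x^2 + 324. This polynomial is irreducible over Q: it has no rational root (each ±√13 ± √31 is irrational), and any factorization into two quadratics over Q would force √(403) ∈ Q (pairing opposite roots) or √13, √31 ∈ Q (other pairings), all impossible. Hence [Q(γ):Q] = 4 = [Q(√13, √31):Q], so Q(γ) = Q(√13, √31).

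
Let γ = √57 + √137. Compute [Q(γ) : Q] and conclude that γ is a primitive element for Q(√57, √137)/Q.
[Q(γ) : Q] = 4 (equivalently, Q(γ) = Q(√57, √137))

Obviously Q(γ) ⊆ Q(√57, √137), and [Q(√57, √137):Q] = 4 (since 57, 137 are distinct squarefree integers > 1 with 7809 not a perfect square). To show equality we compute the minimal polynomial of γ. From γ = √57 + √137: γ^2 = 57 + 2√(7809) + 137 = 194 + 2√(7809), so γ^2 - 194 = 2√(7809); squaring, (γ^2 - 194)^2 = 4·7809, i.e. γ^4 - 388γ^2 + 37636 - 31236 = 0, i.e. γ^4 - 388γ^2 + 6400 = 0. So γ is a root of x^4 - 388x^2 + 6400. This polynomial is irreducible over Q: it has no rational root (each ±√57 ± √137 is irrational), and any factorization into two quadratics over Q would force √(7809) ∈ Q (pairing opposite roots) or √57, √137 ∈ Q (other pairings), all impossible. Hence [Q(γ):Q] = 4 = [Q(√57, √137):Q], so Q(γ) = Q(√57, √137).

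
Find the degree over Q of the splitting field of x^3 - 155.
[K : Q] = 6

The roots of x^3 - 155 are ∛155, ω∛155, ω^2∛155 where ω = e^(2πi/3) is a primitive cube root of unity, so K = Q(∛155, ω). Now [Q(∛155):Q] = 3 (since 155 is not a perfect cube, x^3 - 155 is irreducible) and [Q(ω):Q] = 2. Both 2 and 3 divide [K:Q], and [K:Q] ≤ 3·2 = 6, so [K:Q] = 6. (Equivalently: Q(∛155) ⊂ R but ω ∉ R, so [K : Q(∛155)] = 2.)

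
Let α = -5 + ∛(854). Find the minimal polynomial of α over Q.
m_α(x) = x^3 + 15x^2 + 75x - 729

Set β = α + 5 = ∛(854), so β^3 = 854. Then (α + 5)^3 - 854 = 0, i.e. α is a root of g(x) = (x + 5)^3 - 854 = x^3 + 15x^2 + 75x - 729. Since g(x) = h(x + 5) where h(x) = x^3 - 854, and h is irreducible over Q (because 854 is not a perfect cube, so h has no rational root, and a monic cubic with no rational root is irreducible), g is also irreducible (irreducibility is preserved under the substitution x → x + 5). Hence m_α(x) = x^3 + 15x^2 + 75x - 729.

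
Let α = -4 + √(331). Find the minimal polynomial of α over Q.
m_α(x) = x^2 + 8x - 315

From α + 4 = √(331), squaring gives (α + 4)^2 = 331, i.e. α^2 + 8α + 16 = 331, so α^2 + 8α - 315 = 0. The discriminant of x^2 + 8x - 315 is (8)^2 - 4·(-315) = 64 + 1260 = 1324, and 4·(331) is not a perfect square in Q since 331 is squarefree and ≠ 1. Hence x^2 + 8x - 315 is irreducible over Q and is the minimal polynomial of α.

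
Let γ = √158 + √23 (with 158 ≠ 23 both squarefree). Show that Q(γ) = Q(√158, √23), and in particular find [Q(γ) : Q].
[Q(γ) : Q] = 4 (equivalently, Q(γ) = Q(√158, √23))

Obviously Q(γ) ⊆ Q(√158, √23), and [Q(√158, √23):Q] = 4 (since 158, 23 are distinct squarefree integers > 1 with 3634 not a perfect square). To show equality we compute the minimal polynomial of γ. From γ = √158 + √23: γ^2 = 158 + 2√(3634) + 23 = 181 + 2√(3634), so γ^2 - 181 = 2√(3634); squaring, (γ^2 - 181)^2 = 4·3634, i.e. γ^4 - 362γ^2 + 32761 - 14536 = 0, i.e. γ^4 - 362γ^2 + 18225 = 0. So γ is a root of x^4 - 362x^2 + 18225. This polynomial is irreducible over Q: it has no rational root (each ±√158 ± √23 is irrational), and any factorization into two quadratics over Q would force √(3634) ∈ Q (pairing opposite roots) or √158, √23 ∈ Q (other pairings), all impossible. Hence [Q(γ):Q] = 4 = [Q(√158, √23):Q], so Q(γ) = Q(√158, √23).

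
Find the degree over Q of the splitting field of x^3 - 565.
[K : Q] = 6

The roots of x^3 - 565 are ∛565, ω∛565, ω^2∛565 where ω = e^(2πi/3) is a primitive cube root of unity, so K = Q(∛565, ω). Now [Q(∛565):Q] = 3 (since 565 is not a perfect cube, x^3 - 565 is irreducible) and [Q(ω):Q] = 2. Both 2 and 3 divide [K:Q], and [K:Q] ≤ 3·2 = 6, so [K:Q] = 6. (Equivalently: Q(∛565) ⊂ R but ω ∉ R, so [K : Q(∛565)] = 2.)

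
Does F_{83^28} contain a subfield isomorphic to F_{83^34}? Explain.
No: F_{83^34} is not a subfield of F_{83^28}

F_{p^m} embeds in F_{p^n} iff m | n. Here 34 ∤ 28 (since 28 = 0·34 + 28 with remainder 28 ≠ 0), so F_{83^34} is not a subfield of F_{83^28}. Equivalently: if it were, the tower law would give 34 = [F_{83^34}:F_83] dividing [F_{83^28}:F_83] = 28, contradiction.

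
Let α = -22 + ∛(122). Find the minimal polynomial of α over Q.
m_α(x) = x^3 + 66x^2 + 1452x + 10526

Set β = α + 22 = ∛(122), so β^3 = 122. Then (α + 22)^3 - 122 = 0, i.e. α is a root of g(x) = (x + 22)^3 - 122 = x^3 + 66x^2 + 1452x + 10526. Since g(x) = h(x + 22) where h(x) = x^3 - 122, and h is irreducible over Q (because 122 is not a perfect cube, so h has no rational root, and a monic cubic with no rational root is irreducible), g is also irreducible (irreducibility is preserved under the substitution x → x + 22). Hence m_α(x) = x^3 + 66x^2 + 1452x + 10526.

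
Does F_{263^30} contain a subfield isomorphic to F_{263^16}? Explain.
No: F_{263^16} is not a subfield of F_{263^30}

F_{p^m} embeds in F_{p^n} iff m | n. Here 16 ∤ 30 (since 30 = 1·16 + 14 with remainder 14 ≠ 0), so F_{263^16} is not a subfield of F_{263^30}. Equivalently: if it were, the tower law would give 16 = [F_{263^16}:F_263] dividing [F_{263^30}:F_263] = 30, contradiction.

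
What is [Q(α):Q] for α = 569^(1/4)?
[Q(α):Q] = 4

α is a root of x^4 - 569. By Eisenstein's criterion at the prime p = 569 (which divides the constant term 569 but p^2 = 323761 does not, since 569 is squarefree), x^4 - 569 is irreducible over Q. Hence [Q(α):Q] = 4.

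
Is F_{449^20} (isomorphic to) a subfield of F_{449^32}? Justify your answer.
No: F_{449^20} is not a subfield of F_{449^32}

F_{p^m} embeds in F_{p^n} iff m | n. Here 20 ∤ 32 (since 32 = 1·20 + 12 with remainder 12 ≠ 0), so F_{449^20} is not a subfield of F_{449^32}. Equivalently: if it were, the tower law would give 20 = [F_{449^20}:F_449] dividing [F_{449^32}:F_449] = 32, contradiction.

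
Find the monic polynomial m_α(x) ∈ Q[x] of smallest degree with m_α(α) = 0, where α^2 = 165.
m_α(x) = x^2 - 165

α satisfies α^2 - 165 = 0, so x^2 - 165 annihilates α. Since d = 165 is squarefree and ≠ 1, it is not a perfect square in Q, so x^2 - 165 has no rational root and is therefore irreducible over Q (a degree-2 polynomial over a field is irreducible iff it has no root). Hence m_α(x) = x^2 - 165.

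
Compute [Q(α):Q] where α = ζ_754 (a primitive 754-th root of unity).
[Q(α):Q] = 336

The minimal polynomial of ζ_754 over Q is the 754-th cyclotomic polynomial Φ_754(x), which is irreducible over Q and has degree φ(754) = 336. Hence [Q(α):Q] = φ(754) = 336.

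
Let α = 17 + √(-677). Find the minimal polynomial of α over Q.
m_α(x) = x^2 - 34x + 966

From α - 17 = √(-677), squaring gives (α - 17)^2 = -677, i.e. α^2 - 34α + 289 = -677, so α^2 - 34α + 966 = 0. The discriminant of x^2 - 34x + 966 is (-34)^2 - 4·(966) = 1156 - 3864 = -2708, and 4·(-677) is not a perfect square in Q since -677 is squarefree and ≠ 1. Hence x^2 - 34x + 966 is irreducible over Q and is the minimal polynomial of α.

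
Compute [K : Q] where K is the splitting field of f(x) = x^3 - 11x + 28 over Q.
[K : Q] = 6

By the rational root test, any rational root of the monic integer polynomial f(x) = x^3 - 11x + 28 must be an integer dividing the constant term 28, i.e. one of ±{1, 2, 4, 7, 14, 28}. Evaluating: f(1) = 18, f(-1) = 38, f(2) = 14, f(-2) = 42, f(4) = 48, f(-4) = 8, f(7) = 294, f(-7) = -238, f(14) = 2618, f(-14) = -2562, f(28) = 21672, f(-28) = -21616; none is 0, so f has no rational root and is therefore irreducible over Q (a cubic with no linear factor over a field is irreducible). For an irreducible cubic, the Galois group is A_3 or S_3 according as the discriminant disc(f) = -4a^3 - 27b^2 = -4·(-11)^3 - 27·(28)^2 = -15844 is or is not a square in Q. Here disc(f) = -15844 is not a perfect square in Q, so the Galois group of f over Q is not contained in A_3 and must be all of S_3. The splitting field has degree |S_3| = 6 over Q, so [K : Q] = 6.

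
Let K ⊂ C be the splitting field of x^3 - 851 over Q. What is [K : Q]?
[K : Q] = 6

The roots of x^3 - 851 are ∛851, ω∛851, ω^2∛851 where ω = e^(2πi/3) is a primitive cube root of unity, so K = Q(∛851, ω). Now [Q(∛851):Q] = 3 (since 851 is not a perfect cube, x^3 - 851 is irreducible) and [Q(ω):Q] = 2. Both 2 and 3 divide [K:Q], and [K:Q] ≤ 3·2 = 6, so [K:Q] = 6. (Equivalently: Q(∛851) ⊂ R but ω ∉ R, so [K : Q(∛851)] = 2.)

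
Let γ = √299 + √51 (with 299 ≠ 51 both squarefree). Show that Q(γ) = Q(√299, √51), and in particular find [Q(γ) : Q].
[Q(γ) : Q] = 4 (equivalently, Q(γ) = Q(√299, √51))

Obviously Q(γ) ⊆ Q(√299, √51), and [Q(√299, √51):Q] = 4 (since 299, 51 are distinct squarefree integers > 1 with 15249 not a perfect square). To show equality we compute the minimal polynomial of γ. From γ = √299 + √51: γ^2 = 299 + 2√(15249) + 51 = 350 + 2√(15249), so γ^2 - 350 = 2√(15249); squaring, (γ^2 - 350)^2 = 4·15249, i.e. γ^4 - 700γ^2 + 122500 - 60996 = 0, i.e. γ^4 - 700γ^2 + 61504 = 0. So γ is a root of x^4 - 700x^2 + 61504. This polynomial is irreducible over Q: it has no rational root (each ±√299 ± √51 is irrational), and any factorization into two quadratics over Q would force √(15249) ∈ Q (pairing opposite roots) or √299, √51 ∈ Q (other pairings), all impossible. Hence [Q(γ):Q] = 4 = [Q(√299, √51):Q], so Q(γ) = Q(√299, √51).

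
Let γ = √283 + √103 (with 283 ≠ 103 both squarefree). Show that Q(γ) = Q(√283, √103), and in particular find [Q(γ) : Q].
[Q(γ) : Q] = 4 (equivalently, Q(γ) = Q(√283, √103))

Obviously Q(γ) ⊆ Q(√283, √103), and [Q(√283, √103):Q] = 4 (since 283, 103 are distinct squarefree integers > 1 with 29149 not a perfect square). To show equality we compute the minimal polynomial of γ. From γ = √283 + √103: γ^2 = 283 + 2√(29149) + 103 = 386 + 2√(29149), so γ^2 - 386 = 2√(29149); squaring, (γ^2 - 386)^2 = 4·29149, i.e. γ^4 - 772γ^2 + 148996 - 116596 = 0, i.e. γ^4 - 772γ^2 + 32400 = 0. So γ is a root of x^4 - 772x^2 + 32400. This polynomial is irreducible over Q: it has no rational root (each ±√283 ± √103 is irrational), and any factorization into two quadratics over Q would force √(29149) ∈ Q (pairing opposite roots) or √283, √103 ∈ Q (other pairings), all impossible. Hence [Q(γ):Q] = 4 = [Q(√283, √103):Q], so Q(γ) = Q(√283, √103).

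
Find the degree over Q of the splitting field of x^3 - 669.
[K : Q] = 6

The roots of x^3 - 669 are ∛669, ω∛669, ω^2∛669 where ω = e^(2πi/3) is a primitive cube root of unity, so K = Q(∛669, ω). Now [Q(∛669):Q] = 3 (since 669 is not a perfect cube, x^3 - 669 is irreducible) and [Q(ω):Q] = 2. Both 2 and 3 divide [K:Q], and [K:Q] ≤ 3·2 = 6, so [K:Q] = 6. (Equivalently: Q(∛669) ⊂ R but ω ∉ R, so [K : Q(∛669)] = 2.)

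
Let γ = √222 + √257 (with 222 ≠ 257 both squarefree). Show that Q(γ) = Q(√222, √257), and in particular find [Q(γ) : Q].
[Q(γ) : Q] = 4 (equivalently, Q(γ) = Q(√222, √257))

Obviously Q(γ) ⊆ Q(√222, √257), and [Q(√222, √257):Q] = 4 (since 222, 257 are distinct squarefree integers > 1 with 57054 not a perfect square). To show equality we compute the minimal polynomial of γ. From γ = √222 + √257: γ^2 = 222 + 2√(57054) + 257 = 479 + 2√(57054), so γ^2 - 479 = 2√(57054); squaring, (γ^2 - 479)^2 = 4·57054, i.e. γ^4 - 958γ^2 + 229441 - 228216 = 0, i.e. γ^4 - 958γ^2 + 1225 = 0. So γ is a root of x^4 - 958x^2 + 1225. This polynomial is irreducible over Q: it has no rational root (each ±√222 ± √257 is irrational), and any factorization into two quadratics over Q would force √(57054) ∈ Q (pairing opposite roots) or √222, √257 ∈ Q (other pairings), all impossible. Hence [Q(γ):Q] = 4 = [Q(√222, √257):Q], so Q(γ) = Q(√222, √257).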